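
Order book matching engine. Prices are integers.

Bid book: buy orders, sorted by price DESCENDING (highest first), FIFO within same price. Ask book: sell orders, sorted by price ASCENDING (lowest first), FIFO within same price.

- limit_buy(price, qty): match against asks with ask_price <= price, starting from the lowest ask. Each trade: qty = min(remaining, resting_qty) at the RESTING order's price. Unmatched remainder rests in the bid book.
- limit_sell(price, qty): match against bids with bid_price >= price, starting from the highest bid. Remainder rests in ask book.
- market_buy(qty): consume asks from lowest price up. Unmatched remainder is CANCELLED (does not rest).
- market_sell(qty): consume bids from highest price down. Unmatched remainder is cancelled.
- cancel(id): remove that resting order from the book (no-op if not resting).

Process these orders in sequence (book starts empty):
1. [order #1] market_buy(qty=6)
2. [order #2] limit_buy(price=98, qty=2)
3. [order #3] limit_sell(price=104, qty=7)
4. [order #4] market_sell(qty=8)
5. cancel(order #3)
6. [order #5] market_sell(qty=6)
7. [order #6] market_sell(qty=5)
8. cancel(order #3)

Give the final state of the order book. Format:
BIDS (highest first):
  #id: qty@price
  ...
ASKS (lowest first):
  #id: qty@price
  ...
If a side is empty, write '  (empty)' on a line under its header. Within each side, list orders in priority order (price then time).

Answer: BIDS (highest first):
  (empty)
ASKS (lowest first):
  (empty)

Derivation:
After op 1 [order #1] market_buy(qty=6): fills=none; bids=[-] asks=[-]
After op 2 [order #2] limit_buy(price=98, qty=2): fills=none; bids=[#2:2@98] asks=[-]
After op 3 [order #3] limit_sell(price=104, qty=7): fills=none; bids=[#2:2@98] asks=[#3:7@104]
After op 4 [order #4] market_sell(qty=8): fills=#2x#4:2@98; bids=[-] asks=[#3:7@104]
After op 5 cancel(order #3): fills=none; bids=[-] asks=[-]
After op 6 [order #5] market_sell(qty=6): fills=none; bids=[-] asks=[-]
After op 7 [order #6] market_sell(qty=5): fills=none; bids=[-] asks=[-]
After op 8 cancel(order #3): fills=none; bids=[-] asks=[-]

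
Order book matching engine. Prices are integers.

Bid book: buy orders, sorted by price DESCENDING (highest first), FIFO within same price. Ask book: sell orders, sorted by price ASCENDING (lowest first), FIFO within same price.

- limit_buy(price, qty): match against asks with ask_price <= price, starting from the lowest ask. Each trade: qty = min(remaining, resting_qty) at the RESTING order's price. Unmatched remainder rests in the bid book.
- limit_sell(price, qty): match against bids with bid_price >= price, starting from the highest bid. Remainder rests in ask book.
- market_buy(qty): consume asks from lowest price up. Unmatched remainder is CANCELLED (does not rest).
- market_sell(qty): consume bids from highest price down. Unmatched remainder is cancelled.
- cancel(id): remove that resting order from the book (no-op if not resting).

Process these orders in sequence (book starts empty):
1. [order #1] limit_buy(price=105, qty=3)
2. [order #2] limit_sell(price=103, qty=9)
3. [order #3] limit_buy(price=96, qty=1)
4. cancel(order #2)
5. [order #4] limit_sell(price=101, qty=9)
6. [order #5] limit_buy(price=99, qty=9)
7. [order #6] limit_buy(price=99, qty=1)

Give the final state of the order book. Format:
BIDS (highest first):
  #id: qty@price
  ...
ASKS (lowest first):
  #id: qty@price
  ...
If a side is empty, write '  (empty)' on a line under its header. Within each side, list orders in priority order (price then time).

Answer: BIDS (highest first):
  #5: 9@99
  #6: 1@99
  #3: 1@96
ASKS (lowest first):
  #4: 9@101

Derivation:
After op 1 [order #1] limit_buy(price=105, qty=3): fills=none; bids=[#1:3@105] asks=[-]
After op 2 [order #2] limit_sell(price=103, qty=9): fills=#1x#2:3@105; bids=[-] asks=[#2:6@103]
After op 3 [order #3] limit_buy(price=96, qty=1): fills=none; bids=[#3:1@96] asks=[#2:6@103]
After op 4 cancel(order #2): fills=none; bids=[#3:1@96] asks=[-]
After op 5 [order #4] limit_sell(price=101, qty=9): fills=none; bids=[#3:1@96] asks=[#4:9@101]
After op 6 [order #5] limit_buy(price=99, qty=9): fills=none; bids=[#5:9@99 #3:1@96] asks=[#4:9@101]
After op 7 [order #6] limit_buy(price=99, qty=1): fills=none; bids=[#5:9@99 #6:1@99 #3:1@96] asks=[#4:9@101]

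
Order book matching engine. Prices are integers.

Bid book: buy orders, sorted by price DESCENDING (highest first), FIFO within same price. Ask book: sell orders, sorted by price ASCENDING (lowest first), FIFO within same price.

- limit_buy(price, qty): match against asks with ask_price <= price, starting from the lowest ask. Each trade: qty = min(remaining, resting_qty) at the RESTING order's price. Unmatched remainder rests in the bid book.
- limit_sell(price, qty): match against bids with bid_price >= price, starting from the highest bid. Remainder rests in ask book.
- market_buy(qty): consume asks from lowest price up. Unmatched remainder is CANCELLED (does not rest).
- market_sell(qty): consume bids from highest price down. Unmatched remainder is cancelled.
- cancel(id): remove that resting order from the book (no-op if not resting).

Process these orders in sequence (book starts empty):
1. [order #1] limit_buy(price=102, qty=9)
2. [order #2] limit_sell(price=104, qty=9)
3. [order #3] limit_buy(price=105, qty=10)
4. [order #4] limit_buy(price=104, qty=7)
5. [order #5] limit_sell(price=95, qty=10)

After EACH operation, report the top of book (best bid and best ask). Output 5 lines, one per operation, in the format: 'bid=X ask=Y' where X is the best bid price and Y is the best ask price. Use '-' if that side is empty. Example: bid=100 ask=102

Answer: bid=102 ask=-
bid=102 ask=104
bid=105 ask=-
bid=105 ask=-
bid=102 ask=-

Derivation:
After op 1 [order #1] limit_buy(price=102, qty=9): fills=none; bids=[#1:9@102] asks=[-]
After op 2 [order #2] limit_sell(price=104, qty=9): fills=none; bids=[#1:9@102] asks=[#2:9@104]
After op 3 [order #3] limit_buy(price=105, qty=10): fills=#3x#2:9@104; bids=[#3:1@105 #1:9@102] asks=[-]
After op 4 [order #4] limit_buy(price=104, qty=7): fills=none; bids=[#3:1@105 #4:7@104 #1:9@102] asks=[-]
After op 5 [order #5] limit_sell(price=95, qty=10): fills=#3x#5:1@105 #4x#5:7@104 #1x#5:2@102; bids=[#1:7@102] asks=[-]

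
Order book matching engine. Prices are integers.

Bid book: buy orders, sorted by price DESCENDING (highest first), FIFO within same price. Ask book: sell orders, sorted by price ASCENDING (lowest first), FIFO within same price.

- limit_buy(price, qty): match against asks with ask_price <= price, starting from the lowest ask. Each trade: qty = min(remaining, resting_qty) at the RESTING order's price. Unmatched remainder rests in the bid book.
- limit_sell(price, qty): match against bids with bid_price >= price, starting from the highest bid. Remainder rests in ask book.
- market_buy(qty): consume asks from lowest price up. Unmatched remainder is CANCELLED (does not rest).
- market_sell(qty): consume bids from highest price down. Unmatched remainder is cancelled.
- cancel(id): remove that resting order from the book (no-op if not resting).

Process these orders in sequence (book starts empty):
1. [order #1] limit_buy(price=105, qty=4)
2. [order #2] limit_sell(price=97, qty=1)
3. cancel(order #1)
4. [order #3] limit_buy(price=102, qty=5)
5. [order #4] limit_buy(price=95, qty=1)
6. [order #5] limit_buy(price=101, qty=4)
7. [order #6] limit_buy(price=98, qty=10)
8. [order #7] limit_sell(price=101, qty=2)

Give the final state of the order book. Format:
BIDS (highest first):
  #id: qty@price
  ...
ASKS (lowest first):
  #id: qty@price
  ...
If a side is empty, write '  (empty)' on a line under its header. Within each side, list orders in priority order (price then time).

After op 1 [order #1] limit_buy(price=105, qty=4): fills=none; bids=[#1:4@105] asks=[-]
After op 2 [order #2] limit_sell(price=97, qty=1): fills=#1x#2:1@105; bids=[#1:3@105] asks=[-]
After op 3 cancel(order #1): fills=none; bids=[-] asks=[-]
After op 4 [order #3] limit_buy(price=102, qty=5): fills=none; bids=[#3:5@102] asks=[-]
After op 5 [order #4] limit_buy(price=95, qty=1): fills=none; bids=[#3:5@102 #4:1@95] asks=[-]
After op 6 [order #5] limit_buy(price=101, qty=4): fills=none; bids=[#3:5@102 #5:4@101 #4:1@95] asks=[-]
After op 7 [order #6] limit_buy(price=98, qty=10): fills=none; bids=[#3:5@102 #5:4@101 #6:10@98 #4:1@95] asks=[-]
After op 8 [order #7] limit_sell(price=101, qty=2): fills=#3x#7:2@102; bids=[#3:3@102 #5:4@101 #6:10@98 #4:1@95] asks=[-]

Answer: BIDS (highest first):
  #3: 3@102
  #5: 4@101
  #6: 10@98
  #4: 1@95
ASKS (lowest first):
  (empty)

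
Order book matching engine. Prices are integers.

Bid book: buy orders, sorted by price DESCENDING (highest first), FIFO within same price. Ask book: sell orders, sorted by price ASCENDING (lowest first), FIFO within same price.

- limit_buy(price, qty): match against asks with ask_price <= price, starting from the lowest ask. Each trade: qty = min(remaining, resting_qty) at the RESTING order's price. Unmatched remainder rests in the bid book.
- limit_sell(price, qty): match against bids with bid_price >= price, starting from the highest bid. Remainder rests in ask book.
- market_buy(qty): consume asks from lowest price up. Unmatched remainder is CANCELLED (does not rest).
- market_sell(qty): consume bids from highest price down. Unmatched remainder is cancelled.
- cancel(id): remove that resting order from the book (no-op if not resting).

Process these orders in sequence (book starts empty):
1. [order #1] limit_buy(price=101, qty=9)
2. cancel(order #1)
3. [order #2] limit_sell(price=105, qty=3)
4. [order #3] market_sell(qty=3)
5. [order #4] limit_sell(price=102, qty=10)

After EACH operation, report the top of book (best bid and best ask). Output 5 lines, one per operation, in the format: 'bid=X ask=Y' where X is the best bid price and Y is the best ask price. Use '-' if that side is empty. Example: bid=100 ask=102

After op 1 [order #1] limit_buy(price=101, qty=9): fills=none; bids=[#1:9@101] asks=[-]
After op 2 cancel(order #1): fills=none; bids=[-] asks=[-]
After op 3 [order #2] limit_sell(price=105, qty=3): fills=none; bids=[-] asks=[#2:3@105]
After op 4 [order #3] market_sell(qty=3): fills=none; bids=[-] asks=[#2:3@105]
After op 5 [order #4] limit_sell(price=102, qty=10): fills=none; bids=[-] asks=[#4:10@102 #2:3@105]

Answer: bid=101 ask=-
bid=- ask=-
bid=- ask=105
bid=- ask=105
bid=- ask=102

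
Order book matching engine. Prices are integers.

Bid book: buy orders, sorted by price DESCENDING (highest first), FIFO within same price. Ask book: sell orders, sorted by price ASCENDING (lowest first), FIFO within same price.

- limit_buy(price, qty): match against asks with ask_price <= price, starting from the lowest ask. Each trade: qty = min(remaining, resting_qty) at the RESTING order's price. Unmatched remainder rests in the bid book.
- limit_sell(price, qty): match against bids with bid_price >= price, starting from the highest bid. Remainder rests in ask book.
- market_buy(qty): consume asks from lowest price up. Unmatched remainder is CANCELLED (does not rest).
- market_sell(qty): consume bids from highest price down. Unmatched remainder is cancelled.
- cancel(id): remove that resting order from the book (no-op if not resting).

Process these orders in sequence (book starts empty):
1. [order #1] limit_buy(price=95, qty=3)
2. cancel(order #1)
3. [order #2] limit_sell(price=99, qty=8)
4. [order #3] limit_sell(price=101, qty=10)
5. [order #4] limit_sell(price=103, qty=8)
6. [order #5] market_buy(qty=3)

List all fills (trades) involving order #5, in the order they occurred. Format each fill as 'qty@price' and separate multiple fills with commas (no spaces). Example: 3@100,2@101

Answer: 3@99

Derivation:
After op 1 [order #1] limit_buy(price=95, qty=3): fills=none; bids=[#1:3@95] asks=[-]
After op 2 cancel(order #1): fills=none; bids=[-] asks=[-]
After op 3 [order #2] limit_sell(price=99, qty=8): fills=none; bids=[-] asks=[#2:8@99]
After op 4 [order #3] limit_sell(price=101, qty=10): fills=none; bids=[-] asks=[#2:8@99 #3:10@101]
After op 5 [order #4] limit_sell(price=103, qty=8): fills=none; bids=[-] asks=[#2:8@99 #3:10@101 #4:8@103]
After op 6 [order #5] market_buy(qty=3): fills=#5x#2:3@99; bids=[-] asks=[#2:5@99 #3:10@101 #4:8@103]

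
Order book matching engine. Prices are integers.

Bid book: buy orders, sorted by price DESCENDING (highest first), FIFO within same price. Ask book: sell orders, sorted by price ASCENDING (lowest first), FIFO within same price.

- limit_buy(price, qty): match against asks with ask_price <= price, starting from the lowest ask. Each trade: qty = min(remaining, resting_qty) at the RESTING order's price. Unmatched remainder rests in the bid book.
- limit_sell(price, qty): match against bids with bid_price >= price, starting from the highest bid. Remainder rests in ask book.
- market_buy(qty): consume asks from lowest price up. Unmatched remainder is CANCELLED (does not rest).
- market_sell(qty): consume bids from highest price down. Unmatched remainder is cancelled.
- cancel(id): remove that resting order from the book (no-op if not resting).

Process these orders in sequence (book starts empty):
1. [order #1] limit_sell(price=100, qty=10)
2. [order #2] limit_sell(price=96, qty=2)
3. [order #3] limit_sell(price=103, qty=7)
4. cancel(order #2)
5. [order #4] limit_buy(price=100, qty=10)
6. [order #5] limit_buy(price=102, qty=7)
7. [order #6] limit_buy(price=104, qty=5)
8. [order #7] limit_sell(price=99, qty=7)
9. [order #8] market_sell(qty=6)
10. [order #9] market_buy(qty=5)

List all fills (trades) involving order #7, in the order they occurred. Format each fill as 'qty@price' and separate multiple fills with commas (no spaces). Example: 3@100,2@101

After op 1 [order #1] limit_sell(price=100, qty=10): fills=none; bids=[-] asks=[#1:10@100]
After op 2 [order #2] limit_sell(price=96, qty=2): fills=none; bids=[-] asks=[#2:2@96 #1:10@100]
After op 3 [order #3] limit_sell(price=103, qty=7): fills=none; bids=[-] asks=[#2:2@96 #1:10@100 #3:7@103]
After op 4 cancel(order #2): fills=none; bids=[-] asks=[#1:10@100 #3:7@103]
After op 5 [order #4] limit_buy(price=100, qty=10): fills=#4x#1:10@100; bids=[-] asks=[#3:7@103]
After op 6 [order #5] limit_buy(price=102, qty=7): fills=none; bids=[#5:7@102] asks=[#3:7@103]
After op 7 [order #6] limit_buy(price=104, qty=5): fills=#6x#3:5@103; bids=[#5:7@102] asks=[#3:2@103]
After op 8 [order #7] limit_sell(price=99, qty=7): fills=#5x#7:7@102; bids=[-] asks=[#3:2@103]
After op 9 [order #8] market_sell(qty=6): fills=none; bids=[-] asks=[#3:2@103]
After op 10 [order #9] market_buy(qty=5): fills=#9x#3:2@103; bids=[-] asks=[-]

Answer: 7@102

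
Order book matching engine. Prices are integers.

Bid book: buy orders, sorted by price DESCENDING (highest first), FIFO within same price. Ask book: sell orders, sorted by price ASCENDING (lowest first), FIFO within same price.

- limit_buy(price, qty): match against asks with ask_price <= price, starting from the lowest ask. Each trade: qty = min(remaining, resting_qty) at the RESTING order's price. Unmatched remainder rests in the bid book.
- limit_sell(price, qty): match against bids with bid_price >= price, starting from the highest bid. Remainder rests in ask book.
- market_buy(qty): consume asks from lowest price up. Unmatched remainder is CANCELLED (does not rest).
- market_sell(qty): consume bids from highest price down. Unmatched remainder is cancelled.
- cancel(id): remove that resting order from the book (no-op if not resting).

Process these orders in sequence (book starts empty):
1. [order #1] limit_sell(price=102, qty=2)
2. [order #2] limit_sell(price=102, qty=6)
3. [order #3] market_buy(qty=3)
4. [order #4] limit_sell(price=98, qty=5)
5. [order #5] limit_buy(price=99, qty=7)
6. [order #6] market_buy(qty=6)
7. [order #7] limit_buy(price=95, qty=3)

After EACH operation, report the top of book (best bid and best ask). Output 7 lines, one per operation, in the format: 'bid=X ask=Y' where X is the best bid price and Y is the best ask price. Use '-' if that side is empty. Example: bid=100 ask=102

Answer: bid=- ask=102
bid=- ask=102
bid=- ask=102
bid=- ask=98
bid=99 ask=102
bid=99 ask=-
bid=99 ask=-

Derivation:
After op 1 [order #1] limit_sell(price=102, qty=2): fills=none; bids=[-] asks=[#1:2@102]
After op 2 [order #2] limit_sell(price=102, qty=6): fills=none; bids=[-] asks=[#1:2@102 #2:6@102]
After op 3 [order #3] market_buy(qty=3): fills=#3x#1:2@102 #3x#2:1@102; bids=[-] asks=[#2:5@102]
After op 4 [order #4] limit_sell(price=98, qty=5): fills=none; bids=[-] asks=[#4:5@98 #2:5@102]
After op 5 [order #5] limit_buy(price=99, qty=7): fills=#5x#4:5@98; bids=[#5:2@99] asks=[#2:5@102]
After op 6 [order #6] market_buy(qty=6): fills=#6x#2:5@102; bids=[#5:2@99] asks=[-]
After op 7 [order #7] limit_buy(price=95, qty=3): fills=none; bids=[#5:2@99 #7:3@95] asks=[-]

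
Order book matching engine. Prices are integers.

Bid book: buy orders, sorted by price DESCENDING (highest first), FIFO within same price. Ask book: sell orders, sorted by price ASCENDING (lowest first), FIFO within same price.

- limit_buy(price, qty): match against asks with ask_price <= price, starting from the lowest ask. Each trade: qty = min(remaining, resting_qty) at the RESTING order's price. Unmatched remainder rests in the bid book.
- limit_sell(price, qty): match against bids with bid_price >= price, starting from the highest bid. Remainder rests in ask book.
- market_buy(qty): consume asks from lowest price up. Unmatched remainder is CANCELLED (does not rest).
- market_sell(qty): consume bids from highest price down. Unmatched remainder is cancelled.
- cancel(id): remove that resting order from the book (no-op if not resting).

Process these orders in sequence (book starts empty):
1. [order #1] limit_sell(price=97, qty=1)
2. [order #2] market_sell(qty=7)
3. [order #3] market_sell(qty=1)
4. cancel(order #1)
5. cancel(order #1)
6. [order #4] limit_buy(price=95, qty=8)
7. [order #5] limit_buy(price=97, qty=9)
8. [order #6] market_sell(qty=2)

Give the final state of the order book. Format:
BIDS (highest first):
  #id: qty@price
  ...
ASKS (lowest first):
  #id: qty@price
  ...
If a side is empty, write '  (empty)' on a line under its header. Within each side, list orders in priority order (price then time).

After op 1 [order #1] limit_sell(price=97, qty=1): fills=none; bids=[-] asks=[#1:1@97]
After op 2 [order #2] market_sell(qty=7): fills=none; bids=[-] asks=[#1:1@97]
After op 3 [order #3] market_sell(qty=1): fills=none; bids=[-] asks=[#1:1@97]
After op 4 cancel(order #1): fills=none; bids=[-] asks=[-]
After op 5 cancel(order #1): fills=none; bids=[-] asks=[-]
After op 6 [order #4] limit_buy(price=95, qty=8): fills=none; bids=[#4:8@95] asks=[-]
After op 7 [order #5] limit_buy(price=97, qty=9): fills=none; bids=[#5:9@97 #4:8@95] asks=[-]
After op 8 [order #6] market_sell(qty=2): fills=#5x#6:2@97; bids=[#5:7@97 #4:8@95] asks=[-]

Answer: BIDS (highest first):
  #5: 7@97
  #4: 8@95
ASKS (lowest first):
  (empty)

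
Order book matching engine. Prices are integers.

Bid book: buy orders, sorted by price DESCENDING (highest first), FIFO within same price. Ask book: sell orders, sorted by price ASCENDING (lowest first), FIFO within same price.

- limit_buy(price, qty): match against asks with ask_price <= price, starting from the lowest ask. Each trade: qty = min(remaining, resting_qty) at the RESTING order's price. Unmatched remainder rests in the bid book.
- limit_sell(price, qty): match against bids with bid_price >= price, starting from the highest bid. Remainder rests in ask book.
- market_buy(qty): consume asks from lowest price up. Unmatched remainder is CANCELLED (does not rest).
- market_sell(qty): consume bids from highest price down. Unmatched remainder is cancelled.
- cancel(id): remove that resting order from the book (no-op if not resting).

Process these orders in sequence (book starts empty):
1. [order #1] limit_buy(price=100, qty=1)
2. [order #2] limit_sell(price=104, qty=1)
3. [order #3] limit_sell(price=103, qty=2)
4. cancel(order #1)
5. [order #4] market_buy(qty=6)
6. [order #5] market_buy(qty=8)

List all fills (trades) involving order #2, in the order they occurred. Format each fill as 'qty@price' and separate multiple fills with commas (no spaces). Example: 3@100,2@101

Answer: 1@104

Derivation:
After op 1 [order #1] limit_buy(price=100, qty=1): fills=none; bids=[#1:1@100] asks=[-]
After op 2 [order #2] limit_sell(price=104, qty=1): fills=none; bids=[#1:1@100] asks=[#2:1@104]
After op 3 [order #3] limit_sell(price=103, qty=2): fills=none; bids=[#1:1@100] asks=[#3:2@103 #2:1@104]
After op 4 cancel(order #1): fills=none; bids=[-] asks=[#3:2@103 #2:1@104]
After op 5 [order #4] market_buy(qty=6): fills=#4x#3:2@103 #4x#2:1@104; bids=[-] asks=[-]
After op 6 [order #5] market_buy(qty=8): fills=none; bids=[-] asks=[-]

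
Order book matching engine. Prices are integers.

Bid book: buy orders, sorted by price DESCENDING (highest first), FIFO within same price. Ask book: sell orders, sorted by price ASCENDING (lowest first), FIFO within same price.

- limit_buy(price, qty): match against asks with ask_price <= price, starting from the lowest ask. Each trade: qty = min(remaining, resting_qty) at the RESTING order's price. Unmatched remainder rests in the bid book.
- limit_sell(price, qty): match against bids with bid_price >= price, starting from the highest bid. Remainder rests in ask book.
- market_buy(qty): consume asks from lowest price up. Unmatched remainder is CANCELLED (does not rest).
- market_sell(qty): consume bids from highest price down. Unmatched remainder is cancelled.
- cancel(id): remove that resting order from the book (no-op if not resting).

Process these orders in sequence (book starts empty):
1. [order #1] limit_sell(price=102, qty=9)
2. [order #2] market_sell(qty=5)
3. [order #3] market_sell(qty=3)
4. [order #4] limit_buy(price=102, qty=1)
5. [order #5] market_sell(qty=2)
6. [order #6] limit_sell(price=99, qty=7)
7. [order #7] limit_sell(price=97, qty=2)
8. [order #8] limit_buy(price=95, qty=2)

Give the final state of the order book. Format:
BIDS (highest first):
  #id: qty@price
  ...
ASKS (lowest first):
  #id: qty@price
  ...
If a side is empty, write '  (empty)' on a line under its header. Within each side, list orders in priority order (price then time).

Answer: BIDS (highest first):
  #8: 2@95
ASKS (lowest first):
  #7: 2@97
  #6: 7@99
  #1: 8@102

Derivation:
After op 1 [order #1] limit_sell(price=102, qty=9): fills=none; bids=[-] asks=[#1:9@102]
After op 2 [order #2] market_sell(qty=5): fills=none; bids=[-] asks=[#1:9@102]
After op 3 [order #3] market_sell(qty=3): fills=none; bids=[-] asks=[#1:9@102]
After op 4 [order #4] limit_buy(price=102, qty=1): fills=#4x#1:1@102; bids=[-] asks=[#1:8@102]
After op 5 [order #5] market_sell(qty=2): fills=none; bids=[-] asks=[#1:8@102]
After op 6 [order #6] limit_sell(price=99, qty=7): fills=none; bids=[-] asks=[#6:7@99 #1:8@102]
After op 7 [order #7] limit_sell(price=97, qty=2): fills=none; bids=[-] asks=[#7:2@97 #6:7@99 #1:8@102]
After op 8 [order #8] limit_buy(price=95, qty=2): fills=none; bids=[#8:2@95] asks=[#7:2@97 #6:7@99 #1:8@102]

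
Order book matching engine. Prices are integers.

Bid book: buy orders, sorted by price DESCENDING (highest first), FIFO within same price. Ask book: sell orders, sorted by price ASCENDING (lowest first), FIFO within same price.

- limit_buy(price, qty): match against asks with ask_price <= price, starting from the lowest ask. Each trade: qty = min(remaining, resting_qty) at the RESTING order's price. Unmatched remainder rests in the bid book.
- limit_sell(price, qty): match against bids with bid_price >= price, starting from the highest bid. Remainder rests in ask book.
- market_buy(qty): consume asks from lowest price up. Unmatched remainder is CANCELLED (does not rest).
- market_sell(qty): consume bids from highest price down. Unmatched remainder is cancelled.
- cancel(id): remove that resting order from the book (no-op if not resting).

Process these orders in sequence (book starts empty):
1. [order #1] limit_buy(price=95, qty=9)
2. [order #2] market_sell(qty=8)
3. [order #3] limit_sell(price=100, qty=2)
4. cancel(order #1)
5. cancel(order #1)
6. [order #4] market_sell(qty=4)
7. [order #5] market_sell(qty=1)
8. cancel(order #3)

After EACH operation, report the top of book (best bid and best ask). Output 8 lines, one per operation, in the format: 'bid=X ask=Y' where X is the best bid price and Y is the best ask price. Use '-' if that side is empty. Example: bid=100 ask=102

Answer: bid=95 ask=-
bid=95 ask=-
bid=95 ask=100
bid=- ask=100
bid=- ask=100
bid=- ask=100
bid=- ask=100
bid=- ask=-

Derivation:
After op 1 [order #1] limit_buy(price=95, qty=9): fills=none; bids=[#1:9@95] asks=[-]
After op 2 [order #2] market_sell(qty=8): fills=#1x#2:8@95; bids=[#1:1@95] asks=[-]
After op 3 [order #3] limit_sell(price=100, qty=2): fills=none; bids=[#1:1@95] asks=[#3:2@100]
After op 4 cancel(order #1): fills=none; bids=[-] asks=[#3:2@100]
After op 5 cancel(order #1): fills=none; bids=[-] asks=[#3:2@100]
After op 6 [order #4] market_sell(qty=4): fills=none; bids=[-] asks=[#3:2@100]
After op 7 [order #5] market_sell(qty=1): fills=none; bids=[-] asks=[#3:2@100]
After op 8 cancel(order #3): fills=none; bids=[-] asks=[-]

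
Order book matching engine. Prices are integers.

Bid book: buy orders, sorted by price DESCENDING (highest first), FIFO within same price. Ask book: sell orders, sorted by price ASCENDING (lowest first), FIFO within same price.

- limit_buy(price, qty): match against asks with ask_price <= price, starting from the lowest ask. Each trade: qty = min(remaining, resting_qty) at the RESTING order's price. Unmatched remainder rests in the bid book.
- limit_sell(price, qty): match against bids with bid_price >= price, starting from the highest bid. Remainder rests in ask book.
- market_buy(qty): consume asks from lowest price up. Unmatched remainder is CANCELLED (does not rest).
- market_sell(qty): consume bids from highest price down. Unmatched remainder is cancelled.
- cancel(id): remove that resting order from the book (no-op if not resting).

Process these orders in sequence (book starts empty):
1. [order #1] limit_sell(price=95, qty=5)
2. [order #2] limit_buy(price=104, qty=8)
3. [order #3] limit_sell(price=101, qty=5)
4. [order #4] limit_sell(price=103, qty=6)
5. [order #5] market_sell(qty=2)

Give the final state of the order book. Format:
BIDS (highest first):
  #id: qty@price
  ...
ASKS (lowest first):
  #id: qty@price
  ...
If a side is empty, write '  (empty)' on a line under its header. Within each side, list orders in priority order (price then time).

After op 1 [order #1] limit_sell(price=95, qty=5): fills=none; bids=[-] asks=[#1:5@95]
After op 2 [order #2] limit_buy(price=104, qty=8): fills=#2x#1:5@95; bids=[#2:3@104] asks=[-]
After op 3 [order #3] limit_sell(price=101, qty=5): fills=#2x#3:3@104; bids=[-] asks=[#3:2@101]
After op 4 [order #4] limit_sell(price=103, qty=6): fills=none; bids=[-] asks=[#3:2@101 #4:6@103]
After op 5 [order #5] market_sell(qty=2): fills=none; bids=[-] asks=[#3:2@101 #4:6@103]

Answer: BIDS (highest first):
  (empty)
ASKS (lowest first):
  #3: 2@101
  #4: 6@103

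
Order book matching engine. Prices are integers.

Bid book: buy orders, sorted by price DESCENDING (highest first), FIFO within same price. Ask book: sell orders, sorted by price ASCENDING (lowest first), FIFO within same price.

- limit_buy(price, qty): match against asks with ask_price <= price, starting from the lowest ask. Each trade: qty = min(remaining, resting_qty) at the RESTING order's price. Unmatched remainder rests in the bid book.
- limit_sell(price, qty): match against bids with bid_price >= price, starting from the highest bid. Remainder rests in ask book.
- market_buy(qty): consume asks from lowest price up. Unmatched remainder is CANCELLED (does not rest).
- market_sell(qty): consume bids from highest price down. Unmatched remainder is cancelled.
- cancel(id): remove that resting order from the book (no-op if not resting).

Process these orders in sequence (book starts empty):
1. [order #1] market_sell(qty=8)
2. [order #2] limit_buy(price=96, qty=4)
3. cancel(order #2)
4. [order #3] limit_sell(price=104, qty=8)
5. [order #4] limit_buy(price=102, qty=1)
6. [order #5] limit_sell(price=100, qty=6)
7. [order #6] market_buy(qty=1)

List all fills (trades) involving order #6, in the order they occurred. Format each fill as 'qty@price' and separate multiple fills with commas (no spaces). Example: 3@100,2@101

Answer: 1@100

Derivation:
After op 1 [order #1] market_sell(qty=8): fills=none; bids=[-] asks=[-]
After op 2 [order #2] limit_buy(price=96, qty=4): fills=none; bids=[#2:4@96] asks=[-]
After op 3 cancel(order #2): fills=none; bids=[-] asks=[-]
After op 4 [order #3] limit_sell(price=104, qty=8): fills=none; bids=[-] asks=[#3:8@104]
After op 5 [order #4] limit_buy(price=102, qty=1): fills=none; bids=[#4:1@102] asks=[#3:8@104]
After op 6 [order #5] limit_sell(price=100, qty=6): fills=#4x#5:1@102; bids=[-] asks=[#5:5@100 #3:8@104]
After op 7 [order #6] market_buy(qty=1): fills=#6x#5:1@100; bids=[-] asks=[#5:4@100 #3:8@104]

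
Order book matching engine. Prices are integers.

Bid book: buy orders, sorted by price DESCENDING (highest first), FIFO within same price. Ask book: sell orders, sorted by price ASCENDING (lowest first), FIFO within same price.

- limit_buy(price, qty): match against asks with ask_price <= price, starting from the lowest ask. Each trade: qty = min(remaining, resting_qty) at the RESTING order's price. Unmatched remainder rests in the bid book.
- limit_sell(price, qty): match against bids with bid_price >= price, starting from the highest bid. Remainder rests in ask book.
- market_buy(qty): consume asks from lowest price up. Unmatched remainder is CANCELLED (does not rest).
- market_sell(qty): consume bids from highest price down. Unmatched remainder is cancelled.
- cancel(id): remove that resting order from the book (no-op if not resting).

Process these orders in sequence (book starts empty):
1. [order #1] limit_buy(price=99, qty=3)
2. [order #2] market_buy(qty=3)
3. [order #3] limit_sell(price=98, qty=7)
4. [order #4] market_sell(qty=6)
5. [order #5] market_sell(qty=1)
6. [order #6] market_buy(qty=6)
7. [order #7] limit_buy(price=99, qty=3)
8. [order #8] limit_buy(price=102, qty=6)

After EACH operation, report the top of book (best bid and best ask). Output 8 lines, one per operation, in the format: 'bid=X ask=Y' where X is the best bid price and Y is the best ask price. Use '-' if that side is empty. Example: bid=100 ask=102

Answer: bid=99 ask=-
bid=99 ask=-
bid=- ask=98
bid=- ask=98
bid=- ask=98
bid=- ask=-
bid=99 ask=-
bid=102 ask=-

Derivation:
After op 1 [order #1] limit_buy(price=99, qty=3): fills=none; bids=[#1:3@99] asks=[-]
After op 2 [order #2] market_buy(qty=3): fills=none; bids=[#1:3@99] asks=[-]
After op 3 [order #3] limit_sell(price=98, qty=7): fills=#1x#3:3@99; bids=[-] asks=[#3:4@98]
After op 4 [order #4] market_sell(qty=6): fills=none; bids=[-] asks=[#3:4@98]
After op 5 [order #5] market_sell(qty=1): fills=none; bids=[-] asks=[#3:4@98]
After op 6 [order #6] market_buy(qty=6): fills=#6x#3:4@98; bids=[-] asks=[-]
After op 7 [order #7] limit_buy(price=99, qty=3): fills=none; bids=[#7:3@99] asks=[-]
After op 8 [order #8] limit_buy(price=102, qty=6): fills=none; bids=[#8:6@102 #7:3@99] asks=[-]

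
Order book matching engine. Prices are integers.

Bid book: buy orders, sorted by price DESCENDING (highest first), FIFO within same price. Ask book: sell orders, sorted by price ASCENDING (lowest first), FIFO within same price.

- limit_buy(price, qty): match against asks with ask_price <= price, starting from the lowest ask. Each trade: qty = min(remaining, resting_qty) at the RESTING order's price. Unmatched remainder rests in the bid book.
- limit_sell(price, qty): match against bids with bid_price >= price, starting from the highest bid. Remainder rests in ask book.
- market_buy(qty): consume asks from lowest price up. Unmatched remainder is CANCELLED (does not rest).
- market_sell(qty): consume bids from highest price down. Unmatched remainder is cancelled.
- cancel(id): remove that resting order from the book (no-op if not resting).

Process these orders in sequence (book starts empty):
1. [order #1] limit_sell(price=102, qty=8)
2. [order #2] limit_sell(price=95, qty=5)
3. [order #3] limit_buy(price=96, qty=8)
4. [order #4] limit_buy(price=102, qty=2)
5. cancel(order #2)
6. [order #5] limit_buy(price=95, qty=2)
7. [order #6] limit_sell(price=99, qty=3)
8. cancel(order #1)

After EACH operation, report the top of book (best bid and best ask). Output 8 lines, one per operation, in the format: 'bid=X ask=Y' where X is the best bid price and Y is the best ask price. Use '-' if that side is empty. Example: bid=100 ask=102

Answer: bid=- ask=102
bid=- ask=95
bid=96 ask=102
bid=96 ask=102
bid=96 ask=102
bid=96 ask=102
bid=96 ask=99
bid=96 ask=99

Derivation:
After op 1 [order #1] limit_sell(price=102, qty=8): fills=none; bids=[-] asks=[#1:8@102]
After op 2 [order #2] limit_sell(price=95, qty=5): fills=none; bids=[-] asks=[#2:5@95 #1:8@102]
After op 3 [order #3] limit_buy(price=96, qty=8): fills=#3x#2:5@95; bids=[#3:3@96] asks=[#1:8@102]
After op 4 [order #4] limit_buy(price=102, qty=2): fills=#4x#1:2@102; bids=[#3:3@96] asks=[#1:6@102]
After op 5 cancel(order #2): fills=none; bids=[#3:3@96] asks=[#1:6@102]
After op 6 [order #5] limit_buy(price=95, qty=2): fills=none; bids=[#3:3@96 #5:2@95] asks=[#1:6@102]
After op 7 [order #6] limit_sell(price=99, qty=3): fills=none; bids=[#3:3@96 #5:2@95] asks=[#6:3@99 #1:6@102]
After op 8 cancel(order #1): fills=none; bids=[#3:3@96 #5:2@95] asks=[#6:3@99]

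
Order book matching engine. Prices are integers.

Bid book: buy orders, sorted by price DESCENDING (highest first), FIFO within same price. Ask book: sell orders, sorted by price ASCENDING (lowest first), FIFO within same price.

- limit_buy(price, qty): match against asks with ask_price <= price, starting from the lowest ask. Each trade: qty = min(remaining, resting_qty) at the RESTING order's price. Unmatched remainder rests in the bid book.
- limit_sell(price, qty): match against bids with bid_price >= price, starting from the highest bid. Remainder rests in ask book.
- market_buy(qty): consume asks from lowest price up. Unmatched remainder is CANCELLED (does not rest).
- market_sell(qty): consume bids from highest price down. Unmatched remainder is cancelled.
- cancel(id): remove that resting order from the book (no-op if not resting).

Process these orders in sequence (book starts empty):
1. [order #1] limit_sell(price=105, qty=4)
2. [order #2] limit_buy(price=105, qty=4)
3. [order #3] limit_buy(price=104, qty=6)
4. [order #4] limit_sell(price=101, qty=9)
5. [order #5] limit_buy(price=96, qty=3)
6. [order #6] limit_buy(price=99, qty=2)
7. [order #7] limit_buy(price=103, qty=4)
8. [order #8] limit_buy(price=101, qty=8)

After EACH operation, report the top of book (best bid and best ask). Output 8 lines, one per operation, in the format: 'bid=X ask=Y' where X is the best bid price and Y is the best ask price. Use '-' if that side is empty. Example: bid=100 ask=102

Answer: bid=- ask=105
bid=- ask=-
bid=104 ask=-
bid=- ask=101
bid=96 ask=101
bid=99 ask=101
bid=103 ask=-
bid=103 ask=-

Derivation:
After op 1 [order #1] limit_sell(price=105, qty=4): fills=none; bids=[-] asks=[#1:4@105]
After op 2 [order #2] limit_buy(price=105, qty=4): fills=#2x#1:4@105; bids=[-] asks=[-]
After op 3 [order #3] limit_buy(price=104, qty=6): fills=none; bids=[#3:6@104] asks=[-]
After op 4 [order #4] limit_sell(price=101, qty=9): fills=#3x#4:6@104; bids=[-] asks=[#4:3@101]
After op 5 [order #5] limit_buy(price=96, qty=3): fills=none; bids=[#5:3@96] asks=[#4:3@101]
After op 6 [order #6] limit_buy(price=99, qty=2): fills=none; bids=[#6:2@99 #5:3@96] asks=[#4:3@101]
After op 7 [order #7] limit_buy(price=103, qty=4): fills=#7x#4:3@101; bids=[#7:1@103 #6:2@99 #5:3@96] asks=[-]
After op 8 [order #8] limit_buy(price=101, qty=8): fills=none; bids=[#7:1@103 #8:8@101 #6:2@99 #5:3@96] asks=[-]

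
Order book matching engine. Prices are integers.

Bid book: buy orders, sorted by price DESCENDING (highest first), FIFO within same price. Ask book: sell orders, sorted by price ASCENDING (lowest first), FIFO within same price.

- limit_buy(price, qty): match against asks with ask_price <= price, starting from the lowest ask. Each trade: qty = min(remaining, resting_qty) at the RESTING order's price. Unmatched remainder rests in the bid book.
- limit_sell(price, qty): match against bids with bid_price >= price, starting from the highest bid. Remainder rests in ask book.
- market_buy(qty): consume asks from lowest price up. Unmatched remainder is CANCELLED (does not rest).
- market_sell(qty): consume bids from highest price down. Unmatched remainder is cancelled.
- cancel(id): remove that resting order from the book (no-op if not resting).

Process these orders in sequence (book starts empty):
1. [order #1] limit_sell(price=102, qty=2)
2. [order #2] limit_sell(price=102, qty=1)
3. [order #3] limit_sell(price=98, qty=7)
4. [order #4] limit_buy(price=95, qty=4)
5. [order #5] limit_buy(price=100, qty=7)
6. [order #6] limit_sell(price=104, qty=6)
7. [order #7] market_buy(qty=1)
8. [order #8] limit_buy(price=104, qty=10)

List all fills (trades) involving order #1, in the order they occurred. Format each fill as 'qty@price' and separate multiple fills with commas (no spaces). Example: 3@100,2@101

After op 1 [order #1] limit_sell(price=102, qty=2): fills=none; bids=[-] asks=[#1:2@102]
After op 2 [order #2] limit_sell(price=102, qty=1): fills=none; bids=[-] asks=[#1:2@102 #2:1@102]
After op 3 [order #3] limit_sell(price=98, qty=7): fills=none; bids=[-] asks=[#3:7@98 #1:2@102 #2:1@102]
After op 4 [order #4] limit_buy(price=95, qty=4): fills=none; bids=[#4:4@95] asks=[#3:7@98 #1:2@102 #2:1@102]
After op 5 [order #5] limit_buy(price=100, qty=7): fills=#5x#3:7@98; bids=[#4:4@95] asks=[#1:2@102 #2:1@102]
After op 6 [order #6] limit_sell(price=104, qty=6): fills=none; bids=[#4:4@95] asks=[#1:2@102 #2:1@102 #6:6@104]
After op 7 [order #7] market_buy(qty=1): fills=#7x#1:1@102; bids=[#4:4@95] asks=[#1:1@102 #2:1@102 #6:6@104]
After op 8 [order #8] limit_buy(price=104, qty=10): fills=#8x#1:1@102 #8x#2:1@102 #8x#6:6@104; bids=[#8:2@104 #4:4@95] asks=[-]

Answer: 1@102,1@102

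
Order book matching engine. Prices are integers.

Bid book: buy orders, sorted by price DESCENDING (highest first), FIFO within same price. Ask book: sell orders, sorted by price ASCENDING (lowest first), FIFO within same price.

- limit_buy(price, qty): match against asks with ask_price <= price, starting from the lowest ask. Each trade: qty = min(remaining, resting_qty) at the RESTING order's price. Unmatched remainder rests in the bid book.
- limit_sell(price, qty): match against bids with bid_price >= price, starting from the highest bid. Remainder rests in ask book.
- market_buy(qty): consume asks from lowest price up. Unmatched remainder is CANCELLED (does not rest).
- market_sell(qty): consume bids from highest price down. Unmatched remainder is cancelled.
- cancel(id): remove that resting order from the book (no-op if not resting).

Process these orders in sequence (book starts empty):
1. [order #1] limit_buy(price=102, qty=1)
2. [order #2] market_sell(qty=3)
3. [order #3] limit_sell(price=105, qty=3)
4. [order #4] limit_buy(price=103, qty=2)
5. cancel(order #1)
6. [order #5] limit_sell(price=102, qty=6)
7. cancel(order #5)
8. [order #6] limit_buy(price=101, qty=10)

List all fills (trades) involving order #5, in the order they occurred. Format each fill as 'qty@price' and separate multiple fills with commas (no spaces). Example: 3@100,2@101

After op 1 [order #1] limit_buy(price=102, qty=1): fills=none; bids=[#1:1@102] asks=[-]
After op 2 [order #2] market_sell(qty=3): fills=#1x#2:1@102; bids=[-] asks=[-]
After op 3 [order #3] limit_sell(price=105, qty=3): fills=none; bids=[-] asks=[#3:3@105]
After op 4 [order #4] limit_buy(price=103, qty=2): fills=none; bids=[#4:2@103] asks=[#3:3@105]
After op 5 cancel(order #1): fills=none; bids=[#4:2@103] asks=[#3:3@105]
After op 6 [order #5] limit_sell(price=102, qty=6): fills=#4x#5:2@103; bids=[-] asks=[#5:4@102 #3:3@105]
After op 7 cancel(order #5): fills=none; bids=[-] asks=[#3:3@105]
After op 8 [order #6] limit_buy(price=101, qty=10): fills=none; bids=[#6:10@101] asks=[#3:3@105]

Answer: 2@103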